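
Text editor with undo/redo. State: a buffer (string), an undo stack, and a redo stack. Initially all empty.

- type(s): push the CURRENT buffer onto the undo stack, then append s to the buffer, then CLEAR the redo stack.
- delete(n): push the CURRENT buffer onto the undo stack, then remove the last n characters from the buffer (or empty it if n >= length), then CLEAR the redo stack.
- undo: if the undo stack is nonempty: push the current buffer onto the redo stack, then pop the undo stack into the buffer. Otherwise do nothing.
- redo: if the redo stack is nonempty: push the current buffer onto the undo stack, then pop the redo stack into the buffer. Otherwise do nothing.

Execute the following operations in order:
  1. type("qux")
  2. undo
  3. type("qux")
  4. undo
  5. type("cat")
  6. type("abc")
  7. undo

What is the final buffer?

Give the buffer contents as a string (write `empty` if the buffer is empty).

Answer: cat

Derivation:
After op 1 (type): buf='qux' undo_depth=1 redo_depth=0
After op 2 (undo): buf='(empty)' undo_depth=0 redo_depth=1
After op 3 (type): buf='qux' undo_depth=1 redo_depth=0
After op 4 (undo): buf='(empty)' undo_depth=0 redo_depth=1
After op 5 (type): buf='cat' undo_depth=1 redo_depth=0
After op 6 (type): buf='catabc' undo_depth=2 redo_depth=0
After op 7 (undo): buf='cat' undo_depth=1 redo_depth=1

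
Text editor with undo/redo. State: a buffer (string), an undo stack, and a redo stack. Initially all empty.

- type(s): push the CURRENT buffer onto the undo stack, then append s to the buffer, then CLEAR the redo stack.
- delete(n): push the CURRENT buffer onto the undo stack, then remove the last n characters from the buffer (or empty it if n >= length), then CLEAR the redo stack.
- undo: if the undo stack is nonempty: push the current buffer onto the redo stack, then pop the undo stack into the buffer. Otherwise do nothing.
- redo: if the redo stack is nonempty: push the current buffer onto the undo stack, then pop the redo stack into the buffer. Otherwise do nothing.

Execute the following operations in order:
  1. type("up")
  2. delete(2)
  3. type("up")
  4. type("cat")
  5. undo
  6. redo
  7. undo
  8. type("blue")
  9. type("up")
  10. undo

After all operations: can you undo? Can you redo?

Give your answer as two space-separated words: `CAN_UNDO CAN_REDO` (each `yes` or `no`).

After op 1 (type): buf='up' undo_depth=1 redo_depth=0
After op 2 (delete): buf='(empty)' undo_depth=2 redo_depth=0
After op 3 (type): buf='up' undo_depth=3 redo_depth=0
After op 4 (type): buf='upcat' undo_depth=4 redo_depth=0
After op 5 (undo): buf='up' undo_depth=3 redo_depth=1
After op 6 (redo): buf='upcat' undo_depth=4 redo_depth=0
After op 7 (undo): buf='up' undo_depth=3 redo_depth=1
After op 8 (type): buf='upblue' undo_depth=4 redo_depth=0
After op 9 (type): buf='upblueup' undo_depth=5 redo_depth=0
After op 10 (undo): buf='upblue' undo_depth=4 redo_depth=1

Answer: yes yes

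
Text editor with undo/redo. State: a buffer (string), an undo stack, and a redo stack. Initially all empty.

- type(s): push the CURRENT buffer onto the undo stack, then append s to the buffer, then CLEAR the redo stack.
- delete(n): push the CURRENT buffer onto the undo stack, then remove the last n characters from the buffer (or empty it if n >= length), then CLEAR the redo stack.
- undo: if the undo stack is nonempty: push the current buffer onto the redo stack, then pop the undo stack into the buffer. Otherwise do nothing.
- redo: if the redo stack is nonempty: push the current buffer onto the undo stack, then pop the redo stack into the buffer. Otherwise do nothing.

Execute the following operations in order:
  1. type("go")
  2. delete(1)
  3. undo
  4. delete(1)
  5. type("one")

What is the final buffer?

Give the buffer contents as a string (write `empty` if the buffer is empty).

Answer: gone

Derivation:
After op 1 (type): buf='go' undo_depth=1 redo_depth=0
After op 2 (delete): buf='g' undo_depth=2 redo_depth=0
After op 3 (undo): buf='go' undo_depth=1 redo_depth=1
After op 4 (delete): buf='g' undo_depth=2 redo_depth=0
After op 5 (type): buf='gone' undo_depth=3 redo_depth=0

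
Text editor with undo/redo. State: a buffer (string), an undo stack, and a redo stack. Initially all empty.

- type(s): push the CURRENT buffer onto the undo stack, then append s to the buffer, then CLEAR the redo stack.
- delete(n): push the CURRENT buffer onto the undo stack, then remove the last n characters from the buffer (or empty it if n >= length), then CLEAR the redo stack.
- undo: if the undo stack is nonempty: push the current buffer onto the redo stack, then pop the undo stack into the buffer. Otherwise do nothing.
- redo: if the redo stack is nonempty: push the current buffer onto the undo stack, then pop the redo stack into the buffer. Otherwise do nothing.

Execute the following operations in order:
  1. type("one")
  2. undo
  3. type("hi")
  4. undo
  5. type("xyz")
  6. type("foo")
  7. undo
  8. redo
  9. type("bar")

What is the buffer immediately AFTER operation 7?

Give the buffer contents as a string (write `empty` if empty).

After op 1 (type): buf='one' undo_depth=1 redo_depth=0
After op 2 (undo): buf='(empty)' undo_depth=0 redo_depth=1
After op 3 (type): buf='hi' undo_depth=1 redo_depth=0
After op 4 (undo): buf='(empty)' undo_depth=0 redo_depth=1
After op 5 (type): buf='xyz' undo_depth=1 redo_depth=0
After op 6 (type): buf='xyzfoo' undo_depth=2 redo_depth=0
After op 7 (undo): buf='xyz' undo_depth=1 redo_depth=1

Answer: xyz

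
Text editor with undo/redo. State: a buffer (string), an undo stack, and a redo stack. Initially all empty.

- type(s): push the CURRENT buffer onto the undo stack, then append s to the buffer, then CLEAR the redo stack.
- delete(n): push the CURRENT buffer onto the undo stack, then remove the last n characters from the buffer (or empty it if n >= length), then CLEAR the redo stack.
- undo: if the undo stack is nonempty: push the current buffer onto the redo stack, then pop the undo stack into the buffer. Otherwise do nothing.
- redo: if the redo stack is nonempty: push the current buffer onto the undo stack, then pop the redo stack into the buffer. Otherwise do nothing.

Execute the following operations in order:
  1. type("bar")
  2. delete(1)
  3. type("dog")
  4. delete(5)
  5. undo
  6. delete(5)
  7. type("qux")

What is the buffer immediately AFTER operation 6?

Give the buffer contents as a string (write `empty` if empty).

Answer: empty

Derivation:
After op 1 (type): buf='bar' undo_depth=1 redo_depth=0
After op 2 (delete): buf='ba' undo_depth=2 redo_depth=0
After op 3 (type): buf='badog' undo_depth=3 redo_depth=0
After op 4 (delete): buf='(empty)' undo_depth=4 redo_depth=0
After op 5 (undo): buf='badog' undo_depth=3 redo_depth=1
After op 6 (delete): buf='(empty)' undo_depth=4 redo_depth=0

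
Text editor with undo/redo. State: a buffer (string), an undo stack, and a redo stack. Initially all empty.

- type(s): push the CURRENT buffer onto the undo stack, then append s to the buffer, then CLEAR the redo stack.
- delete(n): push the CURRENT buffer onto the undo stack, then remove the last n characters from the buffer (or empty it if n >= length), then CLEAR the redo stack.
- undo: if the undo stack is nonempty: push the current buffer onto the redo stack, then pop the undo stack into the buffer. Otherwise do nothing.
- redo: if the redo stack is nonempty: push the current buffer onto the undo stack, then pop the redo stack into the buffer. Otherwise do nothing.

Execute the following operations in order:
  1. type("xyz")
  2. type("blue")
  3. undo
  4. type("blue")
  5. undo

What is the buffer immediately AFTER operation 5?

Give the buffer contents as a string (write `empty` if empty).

Answer: xyz

Derivation:
After op 1 (type): buf='xyz' undo_depth=1 redo_depth=0
After op 2 (type): buf='xyzblue' undo_depth=2 redo_depth=0
After op 3 (undo): buf='xyz' undo_depth=1 redo_depth=1
After op 4 (type): buf='xyzblue' undo_depth=2 redo_depth=0
After op 5 (undo): buf='xyz' undo_depth=1 redo_depth=1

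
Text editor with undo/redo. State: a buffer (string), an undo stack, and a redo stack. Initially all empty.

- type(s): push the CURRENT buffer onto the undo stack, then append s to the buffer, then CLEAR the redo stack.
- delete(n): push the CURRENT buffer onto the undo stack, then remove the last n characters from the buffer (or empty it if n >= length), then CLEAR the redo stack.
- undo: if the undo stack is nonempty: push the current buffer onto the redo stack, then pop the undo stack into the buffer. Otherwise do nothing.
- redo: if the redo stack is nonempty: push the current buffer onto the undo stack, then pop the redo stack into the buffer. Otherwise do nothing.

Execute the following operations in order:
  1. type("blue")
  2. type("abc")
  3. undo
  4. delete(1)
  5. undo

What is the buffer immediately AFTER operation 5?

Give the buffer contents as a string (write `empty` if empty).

Answer: blue

Derivation:
After op 1 (type): buf='blue' undo_depth=1 redo_depth=0
After op 2 (type): buf='blueabc' undo_depth=2 redo_depth=0
After op 3 (undo): buf='blue' undo_depth=1 redo_depth=1
After op 4 (delete): buf='blu' undo_depth=2 redo_depth=0
After op 5 (undo): buf='blue' undo_depth=1 redo_depth=1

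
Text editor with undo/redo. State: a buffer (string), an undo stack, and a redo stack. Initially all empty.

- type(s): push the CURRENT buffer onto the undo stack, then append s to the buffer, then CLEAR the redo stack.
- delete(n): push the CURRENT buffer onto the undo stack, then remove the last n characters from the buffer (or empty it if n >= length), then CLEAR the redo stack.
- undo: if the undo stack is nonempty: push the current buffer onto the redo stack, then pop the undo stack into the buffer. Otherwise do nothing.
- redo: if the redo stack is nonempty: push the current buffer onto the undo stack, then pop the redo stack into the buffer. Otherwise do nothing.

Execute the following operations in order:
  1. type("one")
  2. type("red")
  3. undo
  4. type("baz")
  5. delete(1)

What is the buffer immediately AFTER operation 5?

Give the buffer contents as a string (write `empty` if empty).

Answer: oneba

Derivation:
After op 1 (type): buf='one' undo_depth=1 redo_depth=0
After op 2 (type): buf='onered' undo_depth=2 redo_depth=0
After op 3 (undo): buf='one' undo_depth=1 redo_depth=1
After op 4 (type): buf='onebaz' undo_depth=2 redo_depth=0
After op 5 (delete): buf='oneba' undo_depth=3 redo_depth=0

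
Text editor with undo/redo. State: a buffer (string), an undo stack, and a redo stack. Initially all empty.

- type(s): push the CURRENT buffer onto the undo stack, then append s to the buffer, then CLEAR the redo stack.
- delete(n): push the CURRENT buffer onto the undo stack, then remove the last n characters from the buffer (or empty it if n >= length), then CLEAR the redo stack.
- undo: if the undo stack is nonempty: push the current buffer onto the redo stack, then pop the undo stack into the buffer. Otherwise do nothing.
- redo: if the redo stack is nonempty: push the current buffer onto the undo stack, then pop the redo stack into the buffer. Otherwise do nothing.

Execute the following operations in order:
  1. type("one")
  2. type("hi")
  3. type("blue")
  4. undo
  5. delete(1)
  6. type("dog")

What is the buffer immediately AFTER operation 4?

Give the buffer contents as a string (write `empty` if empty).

After op 1 (type): buf='one' undo_depth=1 redo_depth=0
After op 2 (type): buf='onehi' undo_depth=2 redo_depth=0
After op 3 (type): buf='onehiblue' undo_depth=3 redo_depth=0
After op 4 (undo): buf='onehi' undo_depth=2 redo_depth=1

Answer: onehi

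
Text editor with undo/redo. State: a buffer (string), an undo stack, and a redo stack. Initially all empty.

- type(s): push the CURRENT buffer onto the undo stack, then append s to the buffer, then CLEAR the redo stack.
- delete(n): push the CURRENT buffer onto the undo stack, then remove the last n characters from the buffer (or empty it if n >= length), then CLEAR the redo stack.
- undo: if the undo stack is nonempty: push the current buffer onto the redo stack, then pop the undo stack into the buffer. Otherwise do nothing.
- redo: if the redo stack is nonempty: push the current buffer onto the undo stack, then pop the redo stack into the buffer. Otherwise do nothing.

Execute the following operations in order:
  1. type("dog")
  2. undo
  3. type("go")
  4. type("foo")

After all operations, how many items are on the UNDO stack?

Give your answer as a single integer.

After op 1 (type): buf='dog' undo_depth=1 redo_depth=0
After op 2 (undo): buf='(empty)' undo_depth=0 redo_depth=1
After op 3 (type): buf='go' undo_depth=1 redo_depth=0
After op 4 (type): buf='gofoo' undo_depth=2 redo_depth=0

Answer: 2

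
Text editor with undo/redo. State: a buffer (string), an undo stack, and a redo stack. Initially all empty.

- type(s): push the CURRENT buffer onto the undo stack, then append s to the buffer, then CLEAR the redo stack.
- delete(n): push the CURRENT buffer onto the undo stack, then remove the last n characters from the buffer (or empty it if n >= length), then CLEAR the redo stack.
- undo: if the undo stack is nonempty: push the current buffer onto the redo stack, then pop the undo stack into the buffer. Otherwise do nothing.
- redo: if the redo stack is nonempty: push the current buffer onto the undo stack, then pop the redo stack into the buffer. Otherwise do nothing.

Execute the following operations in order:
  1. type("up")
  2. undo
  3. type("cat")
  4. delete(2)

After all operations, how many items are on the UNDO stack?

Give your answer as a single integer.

After op 1 (type): buf='up' undo_depth=1 redo_depth=0
After op 2 (undo): buf='(empty)' undo_depth=0 redo_depth=1
After op 3 (type): buf='cat' undo_depth=1 redo_depth=0
After op 4 (delete): buf='c' undo_depth=2 redo_depth=0

Answer: 2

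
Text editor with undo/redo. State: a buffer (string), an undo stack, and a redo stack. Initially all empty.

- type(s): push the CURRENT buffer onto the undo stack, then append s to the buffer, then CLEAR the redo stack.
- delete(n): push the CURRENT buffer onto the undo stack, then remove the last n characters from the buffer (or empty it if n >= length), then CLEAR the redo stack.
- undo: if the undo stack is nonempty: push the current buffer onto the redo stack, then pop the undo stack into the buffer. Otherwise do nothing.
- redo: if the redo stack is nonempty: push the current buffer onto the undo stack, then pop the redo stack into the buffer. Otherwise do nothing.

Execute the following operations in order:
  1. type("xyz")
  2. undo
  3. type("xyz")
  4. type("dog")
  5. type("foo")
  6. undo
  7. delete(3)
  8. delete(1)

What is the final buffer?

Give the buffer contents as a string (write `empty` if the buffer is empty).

Answer: xy

Derivation:
After op 1 (type): buf='xyz' undo_depth=1 redo_depth=0
After op 2 (undo): buf='(empty)' undo_depth=0 redo_depth=1
After op 3 (type): buf='xyz' undo_depth=1 redo_depth=0
After op 4 (type): buf='xyzdog' undo_depth=2 redo_depth=0
After op 5 (type): buf='xyzdogfoo' undo_depth=3 redo_depth=0
After op 6 (undo): buf='xyzdog' undo_depth=2 redo_depth=1
After op 7 (delete): buf='xyz' undo_depth=3 redo_depth=0
After op 8 (delete): buf='xy' undo_depth=4 redo_depth=0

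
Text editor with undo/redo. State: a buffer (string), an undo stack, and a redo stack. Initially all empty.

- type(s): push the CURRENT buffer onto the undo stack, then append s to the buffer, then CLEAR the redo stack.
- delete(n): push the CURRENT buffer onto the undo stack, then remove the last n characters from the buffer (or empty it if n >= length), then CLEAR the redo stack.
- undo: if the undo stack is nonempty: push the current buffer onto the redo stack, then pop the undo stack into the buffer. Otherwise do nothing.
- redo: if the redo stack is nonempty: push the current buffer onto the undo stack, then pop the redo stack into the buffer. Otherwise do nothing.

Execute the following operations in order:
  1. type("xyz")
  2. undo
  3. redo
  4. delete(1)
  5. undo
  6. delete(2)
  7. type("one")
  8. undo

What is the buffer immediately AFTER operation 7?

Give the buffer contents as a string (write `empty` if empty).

After op 1 (type): buf='xyz' undo_depth=1 redo_depth=0
After op 2 (undo): buf='(empty)' undo_depth=0 redo_depth=1
After op 3 (redo): buf='xyz' undo_depth=1 redo_depth=0
After op 4 (delete): buf='xy' undo_depth=2 redo_depth=0
After op 5 (undo): buf='xyz' undo_depth=1 redo_depth=1
After op 6 (delete): buf='x' undo_depth=2 redo_depth=0
After op 7 (type): buf='xone' undo_depth=3 redo_depth=0

Answer: xone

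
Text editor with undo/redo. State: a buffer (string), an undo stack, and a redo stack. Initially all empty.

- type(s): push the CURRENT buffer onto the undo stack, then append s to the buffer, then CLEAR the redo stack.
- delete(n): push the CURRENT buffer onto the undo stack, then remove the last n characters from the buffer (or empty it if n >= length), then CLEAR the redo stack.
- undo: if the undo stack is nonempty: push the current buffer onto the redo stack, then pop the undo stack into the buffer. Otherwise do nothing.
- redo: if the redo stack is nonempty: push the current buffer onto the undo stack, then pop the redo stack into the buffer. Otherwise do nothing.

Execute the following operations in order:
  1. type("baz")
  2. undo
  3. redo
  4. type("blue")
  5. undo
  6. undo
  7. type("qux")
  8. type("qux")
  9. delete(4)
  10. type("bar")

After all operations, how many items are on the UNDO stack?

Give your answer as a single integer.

Answer: 4

Derivation:
After op 1 (type): buf='baz' undo_depth=1 redo_depth=0
After op 2 (undo): buf='(empty)' undo_depth=0 redo_depth=1
After op 3 (redo): buf='baz' undo_depth=1 redo_depth=0
After op 4 (type): buf='bazblue' undo_depth=2 redo_depth=0
After op 5 (undo): buf='baz' undo_depth=1 redo_depth=1
After op 6 (undo): buf='(empty)' undo_depth=0 redo_depth=2
After op 7 (type): buf='qux' undo_depth=1 redo_depth=0
After op 8 (type): buf='quxqux' undo_depth=2 redo_depth=0
After op 9 (delete): buf='qu' undo_depth=3 redo_depth=0
After op 10 (type): buf='qubar' undo_depth=4 redo_depth=0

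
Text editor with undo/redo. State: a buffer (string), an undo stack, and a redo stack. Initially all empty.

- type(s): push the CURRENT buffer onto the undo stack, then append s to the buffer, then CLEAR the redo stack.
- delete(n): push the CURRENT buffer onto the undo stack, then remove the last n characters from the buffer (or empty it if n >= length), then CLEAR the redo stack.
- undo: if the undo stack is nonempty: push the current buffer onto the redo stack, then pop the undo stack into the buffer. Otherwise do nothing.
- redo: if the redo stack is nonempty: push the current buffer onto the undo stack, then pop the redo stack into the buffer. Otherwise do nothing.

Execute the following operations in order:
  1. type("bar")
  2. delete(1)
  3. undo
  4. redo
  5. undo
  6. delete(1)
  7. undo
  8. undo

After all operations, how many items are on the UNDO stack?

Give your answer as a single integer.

After op 1 (type): buf='bar' undo_depth=1 redo_depth=0
After op 2 (delete): buf='ba' undo_depth=2 redo_depth=0
After op 3 (undo): buf='bar' undo_depth=1 redo_depth=1
After op 4 (redo): buf='ba' undo_depth=2 redo_depth=0
After op 5 (undo): buf='bar' undo_depth=1 redo_depth=1
After op 6 (delete): buf='ba' undo_depth=2 redo_depth=0
After op 7 (undo): buf='bar' undo_depth=1 redo_depth=1
After op 8 (undo): buf='(empty)' undo_depth=0 redo_depth=2

Answer: 0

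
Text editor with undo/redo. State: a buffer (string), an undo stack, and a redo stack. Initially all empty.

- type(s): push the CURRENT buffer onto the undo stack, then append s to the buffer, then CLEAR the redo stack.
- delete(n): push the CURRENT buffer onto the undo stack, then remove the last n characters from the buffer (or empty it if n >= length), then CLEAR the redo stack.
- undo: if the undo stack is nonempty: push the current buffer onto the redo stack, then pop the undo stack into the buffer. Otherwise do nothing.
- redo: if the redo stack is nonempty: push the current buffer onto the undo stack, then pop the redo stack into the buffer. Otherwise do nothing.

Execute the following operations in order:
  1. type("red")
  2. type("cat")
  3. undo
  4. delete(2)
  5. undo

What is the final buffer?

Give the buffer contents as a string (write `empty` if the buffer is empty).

After op 1 (type): buf='red' undo_depth=1 redo_depth=0
After op 2 (type): buf='redcat' undo_depth=2 redo_depth=0
After op 3 (undo): buf='red' undo_depth=1 redo_depth=1
After op 4 (delete): buf='r' undo_depth=2 redo_depth=0
After op 5 (undo): buf='red' undo_depth=1 redo_depth=1

Answer: red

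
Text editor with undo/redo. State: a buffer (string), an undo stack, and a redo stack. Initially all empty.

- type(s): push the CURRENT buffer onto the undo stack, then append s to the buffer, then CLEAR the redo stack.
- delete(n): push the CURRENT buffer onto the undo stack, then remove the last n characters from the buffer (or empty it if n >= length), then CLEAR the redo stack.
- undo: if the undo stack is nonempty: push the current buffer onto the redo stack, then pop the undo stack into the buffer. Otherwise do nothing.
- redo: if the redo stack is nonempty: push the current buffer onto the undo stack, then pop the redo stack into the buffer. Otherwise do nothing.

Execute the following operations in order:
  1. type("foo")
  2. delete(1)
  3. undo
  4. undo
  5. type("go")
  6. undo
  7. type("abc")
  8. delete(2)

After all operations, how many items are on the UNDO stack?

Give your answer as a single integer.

After op 1 (type): buf='foo' undo_depth=1 redo_depth=0
After op 2 (delete): buf='fo' undo_depth=2 redo_depth=0
After op 3 (undo): buf='foo' undo_depth=1 redo_depth=1
After op 4 (undo): buf='(empty)' undo_depth=0 redo_depth=2
After op 5 (type): buf='go' undo_depth=1 redo_depth=0
After op 6 (undo): buf='(empty)' undo_depth=0 redo_depth=1
After op 7 (type): buf='abc' undo_depth=1 redo_depth=0
After op 8 (delete): buf='a' undo_depth=2 redo_depth=0

Answer: 2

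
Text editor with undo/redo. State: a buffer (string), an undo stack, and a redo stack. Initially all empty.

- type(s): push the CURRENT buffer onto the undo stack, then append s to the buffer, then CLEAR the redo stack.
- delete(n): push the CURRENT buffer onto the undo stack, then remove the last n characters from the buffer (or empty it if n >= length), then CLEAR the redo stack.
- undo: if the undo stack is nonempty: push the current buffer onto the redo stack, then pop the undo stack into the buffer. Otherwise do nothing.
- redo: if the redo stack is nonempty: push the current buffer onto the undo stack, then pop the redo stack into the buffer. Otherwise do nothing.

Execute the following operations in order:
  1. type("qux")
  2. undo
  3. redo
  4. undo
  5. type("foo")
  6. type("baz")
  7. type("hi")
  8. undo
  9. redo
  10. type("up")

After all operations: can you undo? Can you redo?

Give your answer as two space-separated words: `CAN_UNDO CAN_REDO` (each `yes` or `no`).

After op 1 (type): buf='qux' undo_depth=1 redo_depth=0
After op 2 (undo): buf='(empty)' undo_depth=0 redo_depth=1
After op 3 (redo): buf='qux' undo_depth=1 redo_depth=0
After op 4 (undo): buf='(empty)' undo_depth=0 redo_depth=1
After op 5 (type): buf='foo' undo_depth=1 redo_depth=0
After op 6 (type): buf='foobaz' undo_depth=2 redo_depth=0
After op 7 (type): buf='foobazhi' undo_depth=3 redo_depth=0
After op 8 (undo): buf='foobaz' undo_depth=2 redo_depth=1
After op 9 (redo): buf='foobazhi' undo_depth=3 redo_depth=0
After op 10 (type): buf='foobazhiup' undo_depth=4 redo_depth=0

Answer: yes no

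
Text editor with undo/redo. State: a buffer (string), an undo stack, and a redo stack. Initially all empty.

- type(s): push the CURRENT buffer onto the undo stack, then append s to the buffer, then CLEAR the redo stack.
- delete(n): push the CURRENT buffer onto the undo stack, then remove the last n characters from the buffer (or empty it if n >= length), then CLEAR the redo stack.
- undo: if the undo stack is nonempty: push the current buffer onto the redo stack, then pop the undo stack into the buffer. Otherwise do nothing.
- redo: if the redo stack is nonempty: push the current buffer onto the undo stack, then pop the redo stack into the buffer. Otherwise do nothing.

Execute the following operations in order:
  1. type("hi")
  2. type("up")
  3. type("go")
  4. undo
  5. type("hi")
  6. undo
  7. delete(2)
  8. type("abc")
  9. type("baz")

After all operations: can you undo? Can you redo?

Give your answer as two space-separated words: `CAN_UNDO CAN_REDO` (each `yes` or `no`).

After op 1 (type): buf='hi' undo_depth=1 redo_depth=0
After op 2 (type): buf='hiup' undo_depth=2 redo_depth=0
After op 3 (type): buf='hiupgo' undo_depth=3 redo_depth=0
After op 4 (undo): buf='hiup' undo_depth=2 redo_depth=1
After op 5 (type): buf='hiuphi' undo_depth=3 redo_depth=0
After op 6 (undo): buf='hiup' undo_depth=2 redo_depth=1
After op 7 (delete): buf='hi' undo_depth=3 redo_depth=0
After op 8 (type): buf='hiabc' undo_depth=4 redo_depth=0
After op 9 (type): buf='hiabcbaz' undo_depth=5 redo_depth=0

Answer: yes no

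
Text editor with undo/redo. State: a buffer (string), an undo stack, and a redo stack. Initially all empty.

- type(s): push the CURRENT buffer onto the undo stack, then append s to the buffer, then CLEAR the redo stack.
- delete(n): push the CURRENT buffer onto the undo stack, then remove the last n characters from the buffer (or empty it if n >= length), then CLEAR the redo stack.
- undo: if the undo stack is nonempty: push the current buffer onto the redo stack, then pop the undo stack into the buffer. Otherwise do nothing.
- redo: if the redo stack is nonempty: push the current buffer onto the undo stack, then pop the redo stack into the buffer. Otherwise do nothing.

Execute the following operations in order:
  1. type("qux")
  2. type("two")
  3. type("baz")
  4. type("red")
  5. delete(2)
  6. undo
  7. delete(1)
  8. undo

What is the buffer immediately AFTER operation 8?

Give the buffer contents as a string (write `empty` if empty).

After op 1 (type): buf='qux' undo_depth=1 redo_depth=0
After op 2 (type): buf='quxtwo' undo_depth=2 redo_depth=0
After op 3 (type): buf='quxtwobaz' undo_depth=3 redo_depth=0
After op 4 (type): buf='quxtwobazred' undo_depth=4 redo_depth=0
After op 5 (delete): buf='quxtwobazr' undo_depth=5 redo_depth=0
After op 6 (undo): buf='quxtwobazred' undo_depth=4 redo_depth=1
After op 7 (delete): buf='quxtwobazre' undo_depth=5 redo_depth=0
After op 8 (undo): buf='quxtwobazred' undo_depth=4 redo_depth=1

Answer: quxtwobazred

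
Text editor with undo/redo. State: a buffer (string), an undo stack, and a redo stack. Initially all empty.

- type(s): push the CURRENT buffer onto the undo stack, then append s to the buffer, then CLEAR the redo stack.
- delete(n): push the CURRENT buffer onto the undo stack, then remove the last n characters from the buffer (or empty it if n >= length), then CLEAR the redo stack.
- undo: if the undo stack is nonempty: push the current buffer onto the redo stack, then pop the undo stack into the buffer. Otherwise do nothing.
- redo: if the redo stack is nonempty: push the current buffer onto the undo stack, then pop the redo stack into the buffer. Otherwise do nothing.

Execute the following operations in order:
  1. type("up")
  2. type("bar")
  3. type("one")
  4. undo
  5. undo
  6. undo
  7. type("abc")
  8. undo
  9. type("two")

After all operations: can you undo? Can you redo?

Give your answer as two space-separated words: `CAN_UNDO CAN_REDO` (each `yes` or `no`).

After op 1 (type): buf='up' undo_depth=1 redo_depth=0
After op 2 (type): buf='upbar' undo_depth=2 redo_depth=0
After op 3 (type): buf='upbarone' undo_depth=3 redo_depth=0
After op 4 (undo): buf='upbar' undo_depth=2 redo_depth=1
After op 5 (undo): buf='up' undo_depth=1 redo_depth=2
After op 6 (undo): buf='(empty)' undo_depth=0 redo_depth=3
After op 7 (type): buf='abc' undo_depth=1 redo_depth=0
After op 8 (undo): buf='(empty)' undo_depth=0 redo_depth=1
After op 9 (type): buf='two' undo_depth=1 redo_depth=0

Answer: yes no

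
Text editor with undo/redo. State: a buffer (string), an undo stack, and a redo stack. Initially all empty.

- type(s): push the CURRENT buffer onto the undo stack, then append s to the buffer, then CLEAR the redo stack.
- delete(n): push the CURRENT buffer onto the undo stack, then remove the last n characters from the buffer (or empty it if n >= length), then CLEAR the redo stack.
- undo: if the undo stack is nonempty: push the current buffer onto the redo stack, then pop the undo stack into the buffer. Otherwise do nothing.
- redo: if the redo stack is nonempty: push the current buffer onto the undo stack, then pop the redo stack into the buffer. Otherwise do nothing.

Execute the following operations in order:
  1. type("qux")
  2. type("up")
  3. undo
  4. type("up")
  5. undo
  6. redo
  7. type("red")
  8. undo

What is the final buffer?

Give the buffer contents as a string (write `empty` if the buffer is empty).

After op 1 (type): buf='qux' undo_depth=1 redo_depth=0
After op 2 (type): buf='quxup' undo_depth=2 redo_depth=0
After op 3 (undo): buf='qux' undo_depth=1 redo_depth=1
After op 4 (type): buf='quxup' undo_depth=2 redo_depth=0
After op 5 (undo): buf='qux' undo_depth=1 redo_depth=1
After op 6 (redo): buf='quxup' undo_depth=2 redo_depth=0
After op 7 (type): buf='quxupred' undo_depth=3 redo_depth=0
After op 8 (undo): buf='quxup' undo_depth=2 redo_depth=1

Answer: quxup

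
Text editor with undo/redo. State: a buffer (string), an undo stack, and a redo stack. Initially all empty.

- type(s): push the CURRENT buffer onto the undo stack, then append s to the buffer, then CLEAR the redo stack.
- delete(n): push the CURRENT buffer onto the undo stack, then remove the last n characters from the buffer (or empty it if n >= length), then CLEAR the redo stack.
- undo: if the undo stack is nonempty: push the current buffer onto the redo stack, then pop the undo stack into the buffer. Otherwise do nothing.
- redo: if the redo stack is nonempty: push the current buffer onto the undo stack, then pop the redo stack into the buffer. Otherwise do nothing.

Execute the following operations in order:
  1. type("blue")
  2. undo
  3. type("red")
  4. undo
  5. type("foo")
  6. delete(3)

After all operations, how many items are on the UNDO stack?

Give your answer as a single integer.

Answer: 2

Derivation:
After op 1 (type): buf='blue' undo_depth=1 redo_depth=0
After op 2 (undo): buf='(empty)' undo_depth=0 redo_depth=1
After op 3 (type): buf='red' undo_depth=1 redo_depth=0
After op 4 (undo): buf='(empty)' undo_depth=0 redo_depth=1
After op 5 (type): buf='foo' undo_depth=1 redo_depth=0
After op 6 (delete): buf='(empty)' undo_depth=2 redo_depth=0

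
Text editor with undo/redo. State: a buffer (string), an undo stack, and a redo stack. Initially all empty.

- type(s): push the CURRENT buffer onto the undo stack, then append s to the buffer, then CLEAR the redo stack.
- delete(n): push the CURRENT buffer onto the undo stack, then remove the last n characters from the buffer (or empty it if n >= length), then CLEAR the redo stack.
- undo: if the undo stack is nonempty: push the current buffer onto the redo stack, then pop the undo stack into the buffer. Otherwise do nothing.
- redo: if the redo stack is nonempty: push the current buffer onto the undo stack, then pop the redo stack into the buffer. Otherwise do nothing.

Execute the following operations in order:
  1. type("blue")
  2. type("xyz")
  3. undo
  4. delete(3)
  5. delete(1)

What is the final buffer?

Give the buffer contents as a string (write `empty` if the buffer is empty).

Answer: empty

Derivation:
After op 1 (type): buf='blue' undo_depth=1 redo_depth=0
After op 2 (type): buf='bluexyz' undo_depth=2 redo_depth=0
After op 3 (undo): buf='blue' undo_depth=1 redo_depth=1
After op 4 (delete): buf='b' undo_depth=2 redo_depth=0
After op 5 (delete): buf='(empty)' undo_depth=3 redo_depth=0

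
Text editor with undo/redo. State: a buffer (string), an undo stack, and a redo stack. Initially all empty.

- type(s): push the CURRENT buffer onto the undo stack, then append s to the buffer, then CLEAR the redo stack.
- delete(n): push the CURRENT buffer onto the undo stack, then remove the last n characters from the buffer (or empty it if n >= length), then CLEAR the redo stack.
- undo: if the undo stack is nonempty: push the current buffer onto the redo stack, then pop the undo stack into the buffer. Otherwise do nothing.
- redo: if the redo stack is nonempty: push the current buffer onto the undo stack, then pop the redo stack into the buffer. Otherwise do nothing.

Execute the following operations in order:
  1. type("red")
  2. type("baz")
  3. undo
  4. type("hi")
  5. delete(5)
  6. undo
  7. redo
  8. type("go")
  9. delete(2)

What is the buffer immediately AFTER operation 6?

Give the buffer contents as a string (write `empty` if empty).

After op 1 (type): buf='red' undo_depth=1 redo_depth=0
After op 2 (type): buf='redbaz' undo_depth=2 redo_depth=0
After op 3 (undo): buf='red' undo_depth=1 redo_depth=1
After op 4 (type): buf='redhi' undo_depth=2 redo_depth=0
After op 5 (delete): buf='(empty)' undo_depth=3 redo_depth=0
After op 6 (undo): buf='redhi' undo_depth=2 redo_depth=1

Answer: redhi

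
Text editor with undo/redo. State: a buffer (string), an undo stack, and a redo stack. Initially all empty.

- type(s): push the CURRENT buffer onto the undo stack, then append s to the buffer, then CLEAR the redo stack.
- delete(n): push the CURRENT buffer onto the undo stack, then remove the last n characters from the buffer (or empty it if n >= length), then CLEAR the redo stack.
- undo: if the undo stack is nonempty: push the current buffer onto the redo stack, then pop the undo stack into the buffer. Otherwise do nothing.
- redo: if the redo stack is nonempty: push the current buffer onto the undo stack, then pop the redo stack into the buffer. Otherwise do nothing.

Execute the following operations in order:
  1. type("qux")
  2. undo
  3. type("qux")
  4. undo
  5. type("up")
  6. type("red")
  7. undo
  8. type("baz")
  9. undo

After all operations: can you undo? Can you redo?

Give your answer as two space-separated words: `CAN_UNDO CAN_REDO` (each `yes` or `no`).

After op 1 (type): buf='qux' undo_depth=1 redo_depth=0
After op 2 (undo): buf='(empty)' undo_depth=0 redo_depth=1
After op 3 (type): buf='qux' undo_depth=1 redo_depth=0
After op 4 (undo): buf='(empty)' undo_depth=0 redo_depth=1
After op 5 (type): buf='up' undo_depth=1 redo_depth=0
After op 6 (type): buf='upred' undo_depth=2 redo_depth=0
After op 7 (undo): buf='up' undo_depth=1 redo_depth=1
After op 8 (type): buf='upbaz' undo_depth=2 redo_depth=0
After op 9 (undo): buf='up' undo_depth=1 redo_depth=1

Answer: yes yes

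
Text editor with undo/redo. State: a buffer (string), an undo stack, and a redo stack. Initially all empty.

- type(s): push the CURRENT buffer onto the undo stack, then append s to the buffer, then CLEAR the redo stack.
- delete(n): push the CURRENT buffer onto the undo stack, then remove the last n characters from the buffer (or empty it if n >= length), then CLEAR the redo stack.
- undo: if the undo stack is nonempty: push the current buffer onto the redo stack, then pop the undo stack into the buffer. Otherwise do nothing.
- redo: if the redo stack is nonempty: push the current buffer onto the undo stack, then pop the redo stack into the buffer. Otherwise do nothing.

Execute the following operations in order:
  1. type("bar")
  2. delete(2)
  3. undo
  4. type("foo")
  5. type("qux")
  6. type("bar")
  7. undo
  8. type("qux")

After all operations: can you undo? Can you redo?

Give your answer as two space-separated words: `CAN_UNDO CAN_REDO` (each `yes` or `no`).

Answer: yes no

Derivation:
After op 1 (type): buf='bar' undo_depth=1 redo_depth=0
After op 2 (delete): buf='b' undo_depth=2 redo_depth=0
After op 3 (undo): buf='bar' undo_depth=1 redo_depth=1
After op 4 (type): buf='barfoo' undo_depth=2 redo_depth=0
After op 5 (type): buf='barfooqux' undo_depth=3 redo_depth=0
After op 6 (type): buf='barfooquxbar' undo_depth=4 redo_depth=0
After op 7 (undo): buf='barfooqux' undo_depth=3 redo_depth=1
After op 8 (type): buf='barfooquxqux' undo_depth=4 redo_depth=0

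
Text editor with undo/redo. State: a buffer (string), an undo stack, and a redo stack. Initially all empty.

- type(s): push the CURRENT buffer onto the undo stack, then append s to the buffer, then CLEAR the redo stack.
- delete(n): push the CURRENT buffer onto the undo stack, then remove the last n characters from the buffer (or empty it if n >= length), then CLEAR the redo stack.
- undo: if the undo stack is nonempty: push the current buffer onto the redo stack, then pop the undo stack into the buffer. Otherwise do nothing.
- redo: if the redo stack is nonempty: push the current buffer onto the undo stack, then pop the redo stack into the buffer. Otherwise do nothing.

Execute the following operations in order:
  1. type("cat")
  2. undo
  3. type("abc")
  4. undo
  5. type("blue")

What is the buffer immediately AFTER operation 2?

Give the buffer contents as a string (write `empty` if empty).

After op 1 (type): buf='cat' undo_depth=1 redo_depth=0
After op 2 (undo): buf='(empty)' undo_depth=0 redo_depth=1

Answer: empty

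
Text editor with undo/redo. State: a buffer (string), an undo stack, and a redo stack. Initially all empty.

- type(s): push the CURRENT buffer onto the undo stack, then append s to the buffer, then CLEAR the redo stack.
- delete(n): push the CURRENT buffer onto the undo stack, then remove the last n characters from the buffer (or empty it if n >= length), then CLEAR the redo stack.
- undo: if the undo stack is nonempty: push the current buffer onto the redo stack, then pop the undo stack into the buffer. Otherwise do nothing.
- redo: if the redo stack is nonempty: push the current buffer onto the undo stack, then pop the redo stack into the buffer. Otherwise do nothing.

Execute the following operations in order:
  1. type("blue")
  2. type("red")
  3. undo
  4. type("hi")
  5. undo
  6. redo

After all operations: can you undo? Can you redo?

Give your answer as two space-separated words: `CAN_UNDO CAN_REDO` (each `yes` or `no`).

Answer: yes no

Derivation:
After op 1 (type): buf='blue' undo_depth=1 redo_depth=0
After op 2 (type): buf='bluered' undo_depth=2 redo_depth=0
After op 3 (undo): buf='blue' undo_depth=1 redo_depth=1
After op 4 (type): buf='bluehi' undo_depth=2 redo_depth=0
After op 5 (undo): buf='blue' undo_depth=1 redo_depth=1
After op 6 (redo): buf='bluehi' undo_depth=2 redo_depth=0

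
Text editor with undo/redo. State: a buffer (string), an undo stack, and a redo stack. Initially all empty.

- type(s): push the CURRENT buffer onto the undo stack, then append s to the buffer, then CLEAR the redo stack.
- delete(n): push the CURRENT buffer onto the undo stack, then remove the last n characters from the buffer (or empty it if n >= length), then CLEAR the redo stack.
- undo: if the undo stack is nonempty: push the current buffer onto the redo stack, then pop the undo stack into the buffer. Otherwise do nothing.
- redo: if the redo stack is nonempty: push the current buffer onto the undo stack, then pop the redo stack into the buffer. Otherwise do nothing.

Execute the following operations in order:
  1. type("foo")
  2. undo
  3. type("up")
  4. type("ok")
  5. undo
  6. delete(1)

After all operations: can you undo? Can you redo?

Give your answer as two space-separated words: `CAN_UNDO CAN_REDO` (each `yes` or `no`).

Answer: yes no

Derivation:
After op 1 (type): buf='foo' undo_depth=1 redo_depth=0
After op 2 (undo): buf='(empty)' undo_depth=0 redo_depth=1
After op 3 (type): buf='up' undo_depth=1 redo_depth=0
After op 4 (type): buf='upok' undo_depth=2 redo_depth=0
After op 5 (undo): buf='up' undo_depth=1 redo_depth=1
After op 6 (delete): buf='u' undo_depth=2 redo_depth=0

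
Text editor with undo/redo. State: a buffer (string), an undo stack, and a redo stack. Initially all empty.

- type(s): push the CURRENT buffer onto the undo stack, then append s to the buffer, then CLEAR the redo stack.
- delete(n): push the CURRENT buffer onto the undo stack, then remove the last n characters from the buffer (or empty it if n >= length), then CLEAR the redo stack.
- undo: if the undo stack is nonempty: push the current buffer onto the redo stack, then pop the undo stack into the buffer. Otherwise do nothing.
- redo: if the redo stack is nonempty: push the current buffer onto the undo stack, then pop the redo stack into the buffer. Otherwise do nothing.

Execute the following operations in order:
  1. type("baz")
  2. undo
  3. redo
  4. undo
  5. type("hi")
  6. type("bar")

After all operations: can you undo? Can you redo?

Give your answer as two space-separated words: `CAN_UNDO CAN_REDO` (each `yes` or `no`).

Answer: yes no

Derivation:
After op 1 (type): buf='baz' undo_depth=1 redo_depth=0
After op 2 (undo): buf='(empty)' undo_depth=0 redo_depth=1
After op 3 (redo): buf='baz' undo_depth=1 redo_depth=0
After op 4 (undo): buf='(empty)' undo_depth=0 redo_depth=1
After op 5 (type): buf='hi' undo_depth=1 redo_depth=0
After op 6 (type): buf='hibar' undo_depth=2 redo_depth=0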